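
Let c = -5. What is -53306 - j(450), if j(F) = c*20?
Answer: -53206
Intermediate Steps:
j(F) = -100 (j(F) = -5*20 = -100)
-53306 - j(450) = -53306 - 1*(-100) = -53306 + 100 = -53206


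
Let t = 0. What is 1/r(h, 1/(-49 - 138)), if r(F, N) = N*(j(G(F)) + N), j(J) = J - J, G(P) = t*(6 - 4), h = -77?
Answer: 34969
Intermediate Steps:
G(P) = 0 (G(P) = 0*(6 - 4) = 0*2 = 0)
j(J) = 0
r(F, N) = N² (r(F, N) = N*(0 + N) = N*N = N²)
1/r(h, 1/(-49 - 138)) = 1/((1/(-49 - 138))²) = 1/((1/(-187))²) = 1/((-1/187)²) = 1/(1/34969) = 34969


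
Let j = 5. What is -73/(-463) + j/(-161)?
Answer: 9438/74543 ≈ 0.12661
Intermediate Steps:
-73/(-463) + j/(-161) = -73/(-463) + 5/(-161) = -73*(-1/463) + 5*(-1/161) = 73/463 - 5/161 = 9438/74543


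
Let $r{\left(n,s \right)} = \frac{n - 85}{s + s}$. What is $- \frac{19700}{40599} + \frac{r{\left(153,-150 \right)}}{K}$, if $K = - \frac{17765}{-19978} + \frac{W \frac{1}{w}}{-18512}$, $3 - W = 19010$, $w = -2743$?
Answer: $- \frac{338736167123485364}{457600889249475075} \approx -0.74024$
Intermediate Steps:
$W = -19007$ ($W = 3 - 19010 = -19007$)
$r{\left(n,s \right)} = \frac{-85 + n}{2 s}$
$K = \frac{450849419197}{507225597424}$ ($K = - \frac{17765}{-19978} + \frac{\left(-19007\right) \frac{1}{-2743}}{-18512} = \left(-17765\right) \left(- \frac{1}{19978}\right) + \left(-19007\right) \left(- \frac{1}{2743}\right) \left(- \frac{1}{18512}\right) = \frac{17765}{19978} + \frac{19007}{2743} \left(- \frac{1}{18512}\right) = \frac{17765}{19978} - \frac{19007}{50778416} = \frac{450849419197}{507225597424} \approx 0.88885$)
$- \frac{19700}{40599} + \frac{r{\left(153,-150 \right)}}{K} = - \frac{19700}{40599} + \frac{\frac{1}{2} \frac{1}{-150} \left(-85 + 153\right)}{\frac{450849419197}{507225597424}} = \left(-19700\right) \frac{1}{40599} + \frac{1}{2} \left(- \frac{1}{150}\right) 68 \cdot \frac{507225597424}{450849419197} = - \frac{19700}{40599} - \frac{8622835156208}{33813706439775} = - \frac{338736167123485364}{457600889249475075}$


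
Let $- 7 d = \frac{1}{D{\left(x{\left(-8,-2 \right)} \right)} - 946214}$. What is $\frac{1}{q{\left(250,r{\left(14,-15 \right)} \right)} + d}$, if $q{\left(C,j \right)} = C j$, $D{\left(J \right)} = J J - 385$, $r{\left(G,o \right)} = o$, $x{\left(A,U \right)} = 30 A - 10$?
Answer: $- \frac{6188693}{23207598749} \approx -0.00026667$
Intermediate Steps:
$x{\left(A,U \right)} = -10 + 30 A$
$D{\left(J \right)} = -385 + J^{2}$ ($D{\left(J \right)} = J^{2} - 385 = -385 + J^{2}$)
$d = \frac{1}{6188693}$ ($d = - \frac{1}{7 \left(\left(-385 + \left(-10 + 30 \left(-8\right)\right)^{2}\right) - 946214\right)} = - \frac{1}{7 \left(\left(-385 + \left(-10 - 240\right)^{2}\right) - 946214\right)} = - \frac{1}{7 \left(\left(-385 + \left(-250\right)^{2}\right) - 946214\right)} = - \frac{1}{7 \left(\left(-385 + 62500\right) - 946214\right)} = - \frac{1}{7 \left(62115 - 946214\right)} = - \frac{1}{7 \left(-884099\right)} = \left(- \frac{1}{7}\right) \left(- \frac{1}{884099}\right) = \frac{1}{6188693} \approx 1.6158 \cdot 10^{-7}$)
$\frac{1}{q{\left(250,r{\left(14,-15 \right)} \right)} + d} = \frac{1}{250 \left(-15\right) + \frac{1}{6188693}} = \frac{1}{-3750 + \frac{1}{6188693}} = \frac{1}{- \frac{23207598749}{6188693}} = - \frac{6188693}{23207598749}$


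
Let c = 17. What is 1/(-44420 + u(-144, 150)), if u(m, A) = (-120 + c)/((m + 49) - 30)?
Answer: -125/5552397 ≈ -2.2513e-5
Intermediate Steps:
u(m, A) = -103/(19 + m) (u(m, A) = (-120 + 17)/((m + 49) - 30) = -103/((49 + m) - 30) = -103/(19 + m))
1/(-44420 + u(-144, 150)) = 1/(-44420 - 103/(19 - 144)) = 1/(-44420 - 103/(-125)) = 1/(-44420 - 103*(-1/125)) = 1/(-44420 + 103/125) = 1/(-5552397/125) = -125/5552397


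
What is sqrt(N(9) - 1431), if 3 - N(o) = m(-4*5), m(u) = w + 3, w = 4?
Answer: I*sqrt(1435) ≈ 37.881*I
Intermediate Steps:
m(u) = 7 (m(u) = 4 + 3 = 7)
N(o) = -4 (N(o) = 3 - 1*7 = 3 - 7 = -4)
sqrt(N(9) - 1431) = sqrt(-4 - 1431) = sqrt(-1435) = I*sqrt(1435)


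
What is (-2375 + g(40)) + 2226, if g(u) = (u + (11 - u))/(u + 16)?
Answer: -8333/56 ≈ -148.80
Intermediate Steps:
g(u) = 11/(16 + u)
(-2375 + g(40)) + 2226 = (-2375 + 11/(16 + 40)) + 2226 = (-2375 + 11/56) + 2226 = -132989/56 + 2226 = -8333/56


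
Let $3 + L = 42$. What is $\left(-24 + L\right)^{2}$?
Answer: $225$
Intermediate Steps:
$L = 39$ ($L = -3 + 42 = 39$)
$\left(-24 + L\right)^{2} = \left(-24 + 39\right)^{2} = 15^{2} = 225$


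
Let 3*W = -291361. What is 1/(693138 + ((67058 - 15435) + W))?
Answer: 3/1942922 ≈ 1.5441e-6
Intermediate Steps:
W = -291361/3 (W = (1/3)*(-291361) = -291361/3 ≈ -97120.)
1/(693138 + ((67058 - 15435) + W)) = 1/(693138 + ((67058 - 15435) - 291361/3)) = 1/(693138 + (51623 - 291361/3)) = 1/(693138 - 136492/3) = 1/(1942922/3) = 3/1942922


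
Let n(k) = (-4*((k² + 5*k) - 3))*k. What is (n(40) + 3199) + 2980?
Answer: -281341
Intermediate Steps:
n(k) = k*(12 - 20*k - 4*k²) (n(k) = (-4*(-3 + k² + 5*k))*k = (12 - 20*k - 4*k²)*k = k*(12 - 20*k - 4*k²))
(n(40) + 3199) + 2980 = (4*40*(3 - 1*40² - 5*40) + 3199) + 2980 = (4*40*(3 - 1*1600 - 200) + 3199) + 2980 = (4*40*(3 - 1600 - 200) + 3199) + 2980 = (4*40*(-1797) + 3199) + 2980 = (-287520 + 3199) + 2980 = -284321 + 2980 = -281341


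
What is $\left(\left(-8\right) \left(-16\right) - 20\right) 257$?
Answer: $27756$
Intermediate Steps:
$\left(\left(-8\right) \left(-16\right) - 20\right) 257 = \left(128 - 20\right) 257 = 108 \cdot 257 = 27756$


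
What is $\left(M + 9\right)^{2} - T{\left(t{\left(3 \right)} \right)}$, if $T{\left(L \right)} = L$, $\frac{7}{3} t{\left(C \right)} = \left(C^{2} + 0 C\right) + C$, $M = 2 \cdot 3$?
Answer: $\frac{1539}{7} \approx 219.86$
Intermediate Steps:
$M = 6$
$t{\left(C \right)} = \frac{3 C}{7} + \frac{3 C^{2}}{7}$ ($t{\left(C \right)} = \frac{3 \left(\left(C^{2} + 0 C\right) + C\right)}{7} = \frac{3 \left(\left(C^{2} + 0\right) + C\right)}{7} = \frac{3 \left(C^{2} + C\right)}{7} = \frac{3 \left(C + C^{2}\right)}{7} = \frac{3 C}{7} + \frac{3 C^{2}}{7}$)
$\left(M + 9\right)^{2} - T{\left(t{\left(3 \right)} \right)} = \left(6 + 9\right)^{2} - \frac{3}{7} \cdot 3 \left(1 + 3\right) = 15^{2} - \frac{3}{7} \cdot 3 \cdot 4 = 225 - \frac{36}{7} = \frac{1539}{7}$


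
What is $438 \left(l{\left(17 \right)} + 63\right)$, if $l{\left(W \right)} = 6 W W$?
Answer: $787086$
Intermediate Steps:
$l{\left(W \right)} = 6 W^{2}$
$438 \left(l{\left(17 \right)} + 63\right) = 438 \left(6 \cdot 17^{2} + 63\right) = 438 \left(6 \cdot 289 + 63\right) = 438 \left(1734 + 63\right) = 438 \cdot 1797 = 787086$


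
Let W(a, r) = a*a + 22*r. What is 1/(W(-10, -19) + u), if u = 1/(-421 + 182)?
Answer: -239/76003 ≈ -0.0031446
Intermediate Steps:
W(a, r) = a² + 22*r
u = -1/239 (u = 1/(-239) = -1/239 ≈ -0.0041841)
1/(W(-10, -19) + u) = 1/(((-10)² + 22*(-19)) - 1/239) = 1/((100 - 418) - 1/239) = 1/(-318 - 1/239) = 1/(-76003/239) = -239/76003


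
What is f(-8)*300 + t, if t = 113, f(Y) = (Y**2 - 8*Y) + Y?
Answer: 36113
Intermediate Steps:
f(Y) = Y**2 - 7*Y
f(-8)*300 + t = -8*(-7 - 8)*300 + 113 = -8*(-15)*300 + 113 = 120*300 + 113 = 36000 + 113 = 36113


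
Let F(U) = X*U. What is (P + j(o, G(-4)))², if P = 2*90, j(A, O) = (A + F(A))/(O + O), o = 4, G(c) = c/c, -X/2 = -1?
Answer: 34596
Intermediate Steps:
X = 2 (X = -2*(-1) = 2)
F(U) = 2*U
G(c) = 1
j(A, O) = 3*A/(2*O) (j(A, O) = (A + 2*A)/(O + O) = (3*A)/((2*O)) = (3*A)*(1/(2*O)) = 3*A/(2*O))
P = 180
(P + j(o, G(-4)))² = (180 + (3/2)*4/1)² = (180 + (3/2)*4*1)² = (180 + 6)² = 186² = 34596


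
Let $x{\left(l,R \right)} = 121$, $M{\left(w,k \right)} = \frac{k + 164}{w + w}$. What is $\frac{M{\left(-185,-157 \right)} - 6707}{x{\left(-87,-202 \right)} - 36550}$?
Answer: $\frac{827199}{4492910} \approx 0.18411$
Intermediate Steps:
$M{\left(w,k \right)} = \frac{164 + k}{2 w}$
$\frac{M{\left(-185,-157 \right)} - 6707}{x{\left(-87,-202 \right)} - 36550} = \frac{\frac{164 - 157}{2 \left(-185\right)} - 6707}{121 - 36550} = \frac{\frac{1}{2} \left(- \frac{1}{185}\right) 7 - 6707}{-36429} = \left(- \frac{7}{370} - 6707\right) \left(- \frac{1}{36429}\right) = \left(- \frac{2481597}{370}\right) \left(- \frac{1}{36429}\right) = \frac{827199}{4492910}$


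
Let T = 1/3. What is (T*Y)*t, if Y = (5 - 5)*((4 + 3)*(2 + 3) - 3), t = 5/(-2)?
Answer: 0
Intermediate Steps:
T = 1/3 ≈ 0.33333
t = -5/2 (t = 5*(-1/2) = -5/2 ≈ -2.5000)
Y = 0 (Y = 0*(7*5 - 3) = 0*(35 - 3) = 0*32 = 0)
(T*Y)*t = ((1/3)*0)*(-5/2) = 0*(-5/2) = 0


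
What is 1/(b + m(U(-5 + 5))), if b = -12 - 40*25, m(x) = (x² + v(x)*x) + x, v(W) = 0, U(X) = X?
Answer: -1/1012 ≈ -0.00098814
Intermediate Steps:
m(x) = x + x² (m(x) = (x² + 0*x) + x = (x² + 0) + x = x² + x = x + x²)
b = -1012 (b = -12 - 1000 = -1012)
1/(b + m(U(-5 + 5))) = 1/(-1012 + (-5 + 5)*(1 + (-5 + 5))) = 1/(-1012 + 0*(1 + 0)) = 1/(-1012 + 0*1) = 1/(-1012 + 0) = 1/(-1012) = -1/1012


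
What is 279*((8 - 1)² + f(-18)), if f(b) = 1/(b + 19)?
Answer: 13950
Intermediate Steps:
f(b) = 1/(19 + b)
279*((8 - 1)² + f(-18)) = 279*((8 - 1)² + 1/(19 - 18)) = 279*(7² + 1/1) = 279*(49 + 1) = 279*50 = 13950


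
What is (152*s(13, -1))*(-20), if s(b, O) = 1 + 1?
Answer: -6080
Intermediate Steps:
s(b, O) = 2
(152*s(13, -1))*(-20) = (152*2)*(-20) = 304*(-20) = -6080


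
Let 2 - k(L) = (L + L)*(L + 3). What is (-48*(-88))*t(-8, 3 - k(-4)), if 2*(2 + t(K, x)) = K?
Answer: -25344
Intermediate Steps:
k(L) = 2 - 2*L*(3 + L) (k(L) = 2 - (L + L)*(L + 3) = 2 - 2*L*(3 + L))
t(K, x) = -2 + K/2
(-48*(-88))*t(-8, 3 - k(-4)) = (-48*(-88))*(-2 + (½)*(-8)) = 4224*(-2 - 4) = 4224*(-6) = -25344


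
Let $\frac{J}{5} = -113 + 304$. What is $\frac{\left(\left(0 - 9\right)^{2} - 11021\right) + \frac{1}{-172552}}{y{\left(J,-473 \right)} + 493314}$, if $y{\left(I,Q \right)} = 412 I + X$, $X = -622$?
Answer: $- \frac{629239627}{50969099968} \approx -0.012346$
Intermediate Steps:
$J = 955$ ($J = 5 \left(-113 + 304\right) = 5 \cdot 191 = 955$)
$y{\left(I,Q \right)} = -622 + 412 I$ ($y{\left(I,Q \right)} = 412 I - 622 = -622 + 412 I$)
$\frac{\left(\left(0 - 9\right)^{2} - 11021\right) + \frac{1}{-172552}}{y{\left(J,-473 \right)} + 493314} = \frac{\left(\left(0 - 9\right)^{2} - 11021\right) + \frac{1}{-172552}}{\left(-622 + 412 \cdot 955\right) + 493314} = \frac{\left(\left(-9\right)^{2} - 11021\right) - \frac{1}{172552}}{\left(-622 + 393460\right) + 493314} = \frac{\left(81 - 11021\right) - \frac{1}{172552}}{392838 + 493314} = \frac{-10940 - \frac{1}{172552}}{886152} = \left(- \frac{1887718881}{172552}\right) \frac{1}{886152} = - \frac{629239627}{50969099968}$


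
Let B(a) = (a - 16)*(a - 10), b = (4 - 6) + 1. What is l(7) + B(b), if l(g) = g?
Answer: 194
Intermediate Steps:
b = -1 (b = -2 + 1 = -1)
B(a) = (-16 + a)*(-10 + a)
l(7) + B(b) = 7 + (160 + (-1)² - 26*(-1)) = 7 + (160 + 1 + 26) = 7 + 187 = 194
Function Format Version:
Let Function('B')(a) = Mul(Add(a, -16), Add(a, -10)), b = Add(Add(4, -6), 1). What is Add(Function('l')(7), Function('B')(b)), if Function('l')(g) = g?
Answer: 194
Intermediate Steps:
b = -1 (b = Add(-2, 1) = -1)
Function('B')(a) = Mul(Add(-16, a), Add(-10, a))
Add(Function('l')(7), Function('B')(b)) = Add(7, Add(160, Pow(-1, 2), Mul(-26, -1))) = Add(7, Add(160, 1, 26)) = Add(7, 187) = 194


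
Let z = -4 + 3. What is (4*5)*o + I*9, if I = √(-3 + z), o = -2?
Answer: -40 + 18*I ≈ -40.0 + 18.0*I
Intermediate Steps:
z = -1
I = 2*I (I = √(-3 - 1) = √(-4) = 2*I ≈ 2.0*I)
(4*5)*o + I*9 = (4*5)*(-2) + (2*I)*9 = 20*(-2) + 18*I = -40 + 18*I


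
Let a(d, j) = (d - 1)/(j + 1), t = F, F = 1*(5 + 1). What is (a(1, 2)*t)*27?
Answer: 0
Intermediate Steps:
F = 6 (F = 1*6 = 6)
t = 6
a(d, j) = (-1 + d)/(1 + j)
(a(1, 2)*t)*27 = (((-1 + 1)/(1 + 2))*6)*27 = ((0/3)*6)*27 = (((⅓)*0)*6)*27 = (0*6)*27 = 0*27 = 0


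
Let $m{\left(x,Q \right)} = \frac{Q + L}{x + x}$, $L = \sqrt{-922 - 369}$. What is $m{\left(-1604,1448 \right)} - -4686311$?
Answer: $\frac{1879210530}{401} - \frac{i \sqrt{1291}}{3208} \approx 4.6863 \cdot 10^{6} - 0.0112 i$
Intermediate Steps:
$L = i \sqrt{1291}$ ($L = \sqrt{-1291} = i \sqrt{1291} \approx 35.93 i$)
$m{\left(x,Q \right)} = \frac{Q + i \sqrt{1291}}{2 x}$ ($m{\left(x,Q \right)} = \frac{Q + i \sqrt{1291}}{x + x} = \frac{Q + i \sqrt{1291}}{2 x}$)
$m{\left(-1604,1448 \right)} - -4686311 = \frac{1448 + i \sqrt{1291}}{2 \left(-1604\right)} - -4686311 = \frac{1}{2} \left(- \frac{1}{1604}\right) \left(1448 + i \sqrt{1291}\right) + 4686311 = \left(- \frac{181}{401} - \frac{i \sqrt{1291}}{3208}\right) + 4686311 = \frac{1879210530}{401} - \frac{i \sqrt{1291}}{3208}$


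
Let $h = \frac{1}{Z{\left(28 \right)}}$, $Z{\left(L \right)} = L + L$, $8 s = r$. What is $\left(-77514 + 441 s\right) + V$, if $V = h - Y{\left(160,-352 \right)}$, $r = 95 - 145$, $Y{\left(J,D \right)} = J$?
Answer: $- \frac{4504093}{56} \approx -80430.0$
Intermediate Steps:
$r = -50$
$s = - \frac{25}{4}$ ($s = \frac{1}{8} \left(-50\right) = - \frac{25}{4} \approx -6.25$)
$Z{\left(L \right)} = 2 L$
$h = \frac{1}{56}$ ($h = \frac{1}{2 \cdot 28} = \frac{1}{56} \approx 0.017857$)
$V = - \frac{8959}{56}$ ($V = \frac{1}{56} - 160 = - \frac{8959}{56} \approx -159.98$)
$\left(-77514 + 441 s\right) + V = \left(-77514 + 441 \left(- \frac{25}{4}\right)\right) - \frac{8959}{56} = \left(-77514 - \frac{11025}{4}\right) - \frac{8959}{56} = - \frac{321081}{4} - \frac{8959}{56} = - \frac{4504093}{56}$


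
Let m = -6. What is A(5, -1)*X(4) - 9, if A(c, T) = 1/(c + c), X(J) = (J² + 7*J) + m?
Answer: -26/5 ≈ -5.2000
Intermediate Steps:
X(J) = -6 + J² + 7*J (X(J) = (J² + 7*J) - 6 = -6 + J² + 7*J)
A(c, T) = 1/(2*c)
A(5, -1)*X(4) - 9 = ((½)/5)*(-6 + 4² + 7*4) - 9 = ((½)*(⅕))*(-6 + 16 + 28) - 9 = (⅒)*38 - 9 = 19/5 - 9 = -26/5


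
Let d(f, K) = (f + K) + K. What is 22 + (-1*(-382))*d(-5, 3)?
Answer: 404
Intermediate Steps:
d(f, K) = f + 2*K (d(f, K) = (K + f) + K = f + 2*K)
22 + (-1*(-382))*d(-5, 3) = 22 + (-1*(-382))*(-5 + 2*3) = 22 + 382*(-5 + 6) = 22 + 382*1 = 22 + 382 = 404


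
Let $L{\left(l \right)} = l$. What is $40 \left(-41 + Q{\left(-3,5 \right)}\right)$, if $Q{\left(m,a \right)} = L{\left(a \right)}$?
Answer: $-1440$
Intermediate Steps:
$Q{\left(m,a \right)} = a$
$40 \left(-41 + Q{\left(-3,5 \right)}\right) = 40 \left(-41 + 5\right) = 40 \left(-36\right) = -1440$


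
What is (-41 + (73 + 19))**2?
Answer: 2601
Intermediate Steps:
(-41 + (73 + 19))**2 = (-41 + 92)**2 = 51**2 = 2601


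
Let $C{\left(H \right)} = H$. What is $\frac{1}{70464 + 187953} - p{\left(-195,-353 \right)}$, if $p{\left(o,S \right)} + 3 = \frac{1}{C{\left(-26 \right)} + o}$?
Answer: $\frac{10093477}{3359421} \approx 3.0045$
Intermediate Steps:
$p{\left(o,S \right)} = -3 + \frac{1}{-26 + o}$
$\frac{1}{70464 + 187953} - p{\left(-195,-353 \right)} = \frac{1}{70464 + 187953} - \frac{79 - -585}{-26 - 195} = \frac{1}{258417} - \frac{79 + 585}{-221} = \frac{1}{258417} - \left(- \frac{1}{221}\right) 664 = \frac{1}{258417} - - \frac{664}{221} = \frac{1}{258417} + \frac{664}{221} = \frac{10093477}{3359421}$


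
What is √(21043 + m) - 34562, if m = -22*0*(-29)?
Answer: -34562 + √21043 ≈ -34417.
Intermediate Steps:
m = 0 (m = 0*(-29) = 0)
√(21043 + m) - 34562 = √(21043 + 0) - 34562 = √21043 - 34562 = -34562 + √21043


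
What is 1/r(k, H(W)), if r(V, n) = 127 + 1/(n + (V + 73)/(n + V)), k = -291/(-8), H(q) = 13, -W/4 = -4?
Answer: 1202/152733 ≈ 0.0078699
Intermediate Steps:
W = 16 (W = -4*(-4) = 16)
k = 291/8 (k = -291*(-⅛) = 291/8 ≈ 36.375)
r(V, n) = 127 + 1/(n + (73 + V)/(V + n))
1/r(k, H(W)) = 1/((9271 + 13 + 127*13² + 128*(291/8) + 127*(291/8)*13)/(73 + 291/8 + 13² + (291/8)*13)) = 1/((9271 + 13 + 127*169 + 4656 + 480441/8)/(73 + 291/8 + 169 + 3783/8)) = 1/((9271 + 13 + 21463 + 4656 + 480441/8)/(3005/4)) = 1/((4/3005)*(763665/8)) = 1/(152733/1202) = 1202/152733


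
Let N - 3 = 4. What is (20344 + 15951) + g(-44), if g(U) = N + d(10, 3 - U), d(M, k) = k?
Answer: 36349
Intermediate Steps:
N = 7 (N = 3 + 4 = 7)
g(U) = 10 - U (g(U) = 7 + (3 - U) = 10 - U)
(20344 + 15951) + g(-44) = (20344 + 15951) + (10 - 1*(-44)) = 36295 + (10 + 44) = 36295 + 54 = 36349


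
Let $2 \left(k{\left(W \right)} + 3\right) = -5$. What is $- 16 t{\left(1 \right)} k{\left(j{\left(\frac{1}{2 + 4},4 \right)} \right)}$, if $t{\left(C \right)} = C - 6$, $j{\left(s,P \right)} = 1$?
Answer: $-440$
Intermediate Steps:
$t{\left(C \right)} = -6 + C$ ($t{\left(C \right)} = C - 6 = -6 + C$)
$k{\left(W \right)} = - \frac{11}{2}$ ($k{\left(W \right)} = -3 + \frac{1}{2} \left(-5\right) = -3 - \frac{5}{2} = - \frac{11}{2}$)
$- 16 t{\left(1 \right)} k{\left(j{\left(\frac{1}{2 + 4},4 \right)} \right)} = - 16 \left(-6 + 1\right) \left(- \frac{11}{2}\right) = \left(-16\right) \left(-5\right) \left(- \frac{11}{2}\right) = 80 \left(- \frac{11}{2}\right) = -440$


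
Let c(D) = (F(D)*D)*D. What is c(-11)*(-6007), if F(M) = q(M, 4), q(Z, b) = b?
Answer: -2907388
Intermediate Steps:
F(M) = 4
c(D) = 4*D² (c(D) = (4*D)*D = 4*D²)
c(-11)*(-6007) = (4*(-11)²)*(-6007) = (4*121)*(-6007) = 484*(-6007) = -2907388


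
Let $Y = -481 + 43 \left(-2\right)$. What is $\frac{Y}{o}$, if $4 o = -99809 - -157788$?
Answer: $- \frac{2268}{57979} \approx -0.039118$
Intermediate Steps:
$o = \frac{57979}{4}$ ($o = \frac{-99809 - -157788}{4} = \frac{-99809 + 157788}{4} = \frac{1}{4} \cdot 57979 = \frac{57979}{4} \approx 14495.0$)
$Y = -567$ ($Y = -481 - 86 = -567$)
$\frac{Y}{o} = - \frac{567}{\frac{57979}{4}} = \left(-567\right) \frac{4}{57979} = - \frac{2268}{57979}$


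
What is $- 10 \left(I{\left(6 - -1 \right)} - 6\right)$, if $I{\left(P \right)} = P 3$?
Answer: $-150$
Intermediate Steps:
$I{\left(P \right)} = 3 P$
$- 10 \left(I{\left(6 - -1 \right)} - 6\right) = - 10 \left(3 \left(6 - -1\right) - 6\right) = - 10 \left(3 \left(6 + 1\right) - 6\right) = - 10 \left(3 \cdot 7 - 6\right) = - 10 \left(21 - 6\right) = \left(-10\right) 15 = -150$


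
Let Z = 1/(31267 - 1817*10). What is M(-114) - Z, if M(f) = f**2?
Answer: 170208611/13097 ≈ 12996.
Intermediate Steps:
Z = 1/13097 (Z = 1/(31267 - 18170) = 1/13097 ≈ 7.6353e-5)
M(-114) - Z = (-114)**2 - 1*1/13097 = 12996 - 1/13097 = 170208611/13097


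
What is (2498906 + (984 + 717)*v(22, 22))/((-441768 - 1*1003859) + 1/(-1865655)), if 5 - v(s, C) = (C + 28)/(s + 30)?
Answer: -121547723620455/70123072257836 ≈ -1.7333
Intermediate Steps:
v(s, C) = 5 - (28 + C)/(30 + s) (v(s, C) = 5 - (C + 28)/(s + 30) = 5 - (28 + C)/(30 + s))
(2498906 + (984 + 717)*v(22, 22))/((-441768 - 1*1003859) + 1/(-1865655)) = (2498906 + (984 + 717)*((122 - 1*22 + 5*22)/(30 + 22)))/((-441768 - 1*1003859) + 1/(-1865655)) = (2498906 + 1701*((122 - 22 + 110)/52))/((-441768 - 1003859) - 1/1865655) = (2498906 + 1701*((1/52)*210))/(-1445627 - 1/1865655) = (2498906 + 1701*(105/26))/(-2697041240686/1865655) = (2498906 + 178605/26)*(-1865655/2697041240686) = (65150161/26)*(-1865655/2697041240686) = -121547723620455/70123072257836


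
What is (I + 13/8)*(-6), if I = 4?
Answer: -135/4 ≈ -33.750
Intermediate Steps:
(I + 13/8)*(-6) = (4 + 13/8)*(-6) = (45/8)*(-6) = -135/4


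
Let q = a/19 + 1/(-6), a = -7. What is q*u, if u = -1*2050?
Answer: 62525/57 ≈ 1096.9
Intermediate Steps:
q = -61/114 (q = -7/19 + 1/(-6) = -7*1/19 + 1*(-1/6) = -7/19 - 1/6 = -61/114 ≈ -0.53509)
u = -2050
q*u = -61/114*(-2050) = 62525/57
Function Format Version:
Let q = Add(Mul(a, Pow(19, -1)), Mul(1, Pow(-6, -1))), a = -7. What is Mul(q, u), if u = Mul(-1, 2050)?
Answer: Rational(62525, 57) ≈ 1096.9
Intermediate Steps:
q = Rational(-61, 114) (q = Add(Mul(-7, Pow(19, -1)), Mul(1, Pow(-6, -1))) = Add(Mul(-7, Rational(1, 19)), Mul(1, Rational(-1, 6))) = Add(Rational(-7, 19), Rational(-1, 6)) = Rational(-61, 114) ≈ -0.53509)
u = -2050
Mul(q, u) = Mul(Rational(-61, 114), -2050) = Rational(62525, 57)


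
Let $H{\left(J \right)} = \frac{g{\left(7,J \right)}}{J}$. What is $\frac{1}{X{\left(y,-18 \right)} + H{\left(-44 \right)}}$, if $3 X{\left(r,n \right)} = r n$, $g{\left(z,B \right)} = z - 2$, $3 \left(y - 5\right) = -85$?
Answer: $\frac{44}{6155} \approx 0.0071487$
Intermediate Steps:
$y = - \frac{70}{3}$ ($y = 5 + \frac{1}{3} \left(-85\right) = 5 - \frac{85}{3} = - \frac{70}{3} \approx -23.333$)
$g{\left(z,B \right)} = -2 + z$
$X{\left(r,n \right)} = \frac{n r}{3}$ ($X{\left(r,n \right)} = \frac{r n}{3} = \frac{n r}{3}$)
$H{\left(J \right)} = \frac{5}{J}$ ($H{\left(J \right)} = \frac{-2 + 7}{J} = \frac{5}{J}$)
$\frac{1}{X{\left(y,-18 \right)} + H{\left(-44 \right)}} = \frac{1}{\frac{1}{3} \left(-18\right) \left(- \frac{70}{3}\right) + \frac{5}{-44}} = \frac{1}{140 + 5 \left(- \frac{1}{44}\right)} = \frac{1}{140 - \frac{5}{44}} = \frac{1}{\frac{6155}{44}} = \frac{44}{6155}$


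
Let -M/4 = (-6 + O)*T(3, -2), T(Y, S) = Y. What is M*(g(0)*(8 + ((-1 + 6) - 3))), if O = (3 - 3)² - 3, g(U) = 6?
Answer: 6480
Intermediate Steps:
O = -3 (O = 0² - 3 = 0 - 3 = -3)
M = 108 (M = -4*(-6 - 3)*3 = -(-36)*3 = -4*(-27) = 108)
M*(g(0)*(8 + ((-1 + 6) - 3))) = 108*(6*(8 + ((-1 + 6) - 3))) = 108*(6*(8 + (5 - 3))) = 108*(6*(8 + 2)) = 108*(6*10) = 108*60 = 6480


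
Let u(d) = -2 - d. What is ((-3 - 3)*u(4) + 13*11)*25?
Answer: 4475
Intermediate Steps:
((-3 - 3)*u(4) + 13*11)*25 = ((-3 - 3)*(-2 - 1*4) + 13*11)*25 = (-6*(-2 - 4) + 143)*25 = (-6*(-6) + 143)*25 = (36 + 143)*25 = 179*25 = 4475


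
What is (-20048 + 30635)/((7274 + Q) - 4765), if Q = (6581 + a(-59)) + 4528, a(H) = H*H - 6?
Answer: 10587/17093 ≈ 0.61938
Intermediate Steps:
a(H) = -6 + H² (a(H) = H² - 6 = -6 + H²)
Q = 14584 (Q = (6581 + (-6 + (-59)²)) + 4528 = (6581 + (-6 + 3481)) + 4528 = (6581 + 3475) + 4528 = 10056 + 4528 = 14584)
(-20048 + 30635)/((7274 + Q) - 4765) = (-20048 + 30635)/((7274 + 14584) - 4765) = 10587/(21858 - 4765) = 10587/17093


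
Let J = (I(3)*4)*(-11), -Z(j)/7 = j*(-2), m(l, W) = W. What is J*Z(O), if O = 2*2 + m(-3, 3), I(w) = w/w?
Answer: -4312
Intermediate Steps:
I(w) = 1
O = 7 (O = 2*2 + 3 = 4 + 3 = 7)
Z(j) = 14*j (Z(j) = -7*j*(-2) = -(-14)*j = 14*j)
J = -44 (J = (1*4)*(-11) = 4*(-11) = -44)
J*Z(O) = -616*7 = -44*98 = -4312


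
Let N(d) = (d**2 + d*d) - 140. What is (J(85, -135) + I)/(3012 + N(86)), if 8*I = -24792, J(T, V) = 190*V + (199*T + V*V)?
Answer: 6391/17664 ≈ 0.36181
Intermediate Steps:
J(T, V) = V**2 + 190*V + 199*T (J(T, V) = 190*V + (199*T + V**2) = 190*V + (V**2 + 199*T) = V**2 + 190*V + 199*T)
I = -3099 (I = (1/8)*(-24792) = -3099)
N(d) = -140 + 2*d**2 (N(d) = (d**2 + d**2) - 140 = 2*d**2 - 140 = -140 + 2*d**2)
(J(85, -135) + I)/(3012 + N(86)) = (((-135)**2 + 190*(-135) + 199*85) - 3099)/(3012 + (-140 + 2*86**2)) = ((18225 - 25650 + 16915) - 3099)/(3012 + (-140 + 2*7396)) = (9490 - 3099)/(3012 + (-140 + 14792)) = 6391/(3012 + 14652) = 6391/17664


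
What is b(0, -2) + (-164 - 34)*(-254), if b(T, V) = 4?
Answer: 50296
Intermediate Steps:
b(0, -2) + (-164 - 34)*(-254) = 4 + (-164 - 34)*(-254) = 4 - 198*(-254) = 4 + 50292 = 50296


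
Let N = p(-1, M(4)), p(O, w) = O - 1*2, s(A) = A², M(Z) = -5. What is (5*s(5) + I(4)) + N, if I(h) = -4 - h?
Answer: 114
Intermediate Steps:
p(O, w) = -2 + O (p(O, w) = O - 2 = -2 + O)
N = -3 (N = -2 - 1 = -3)
(5*s(5) + I(4)) + N = (5*5² + (-4 - 1*4)) - 3 = (5*25 + (-4 - 4)) - 3 = (125 - 8) - 3 = 117 - 3 = 114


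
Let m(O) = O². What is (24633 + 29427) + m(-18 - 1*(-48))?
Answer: 54960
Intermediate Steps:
(24633 + 29427) + m(-18 - 1*(-48)) = (24633 + 29427) + (-18 - 1*(-48))² = 54060 + (-18 + 48)² = 54060 + 30² = 54060 + 900 = 54960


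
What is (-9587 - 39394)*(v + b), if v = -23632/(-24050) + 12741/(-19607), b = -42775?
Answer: 493981313546535078/235774175 ≈ 2.0951e+9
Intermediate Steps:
v = 78465787/235774175 (v = -23632*(-1/24050) + 12741*(-1/19607) = 11816/12025 - 12741/19607 = 78465787/235774175 ≈ 0.33280)
(-9587 - 39394)*(v + b) = (-9587 - 39394)*(78465787/235774175 - 42775) = -48981*(-10085161869838/235774175) = 493981313546535078/235774175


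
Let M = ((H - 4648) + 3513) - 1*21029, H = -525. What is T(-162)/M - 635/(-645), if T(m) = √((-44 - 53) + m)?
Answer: 127/129 - I*√259/22689 ≈ 0.9845 - 0.00070931*I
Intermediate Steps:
T(m) = √(-97 + m)
M = -22689 (M = ((-525 - 4648) + 3513) - 1*21029 = (-5173 + 3513) - 21029 = -1660 - 21029 = -22689)
T(-162)/M - 635/(-645) = √(-97 - 162)/(-22689) - 635/(-645) = √(-259)*(-1/22689) - 635*(-1/645) = (I*√259)*(-1/22689) + 127/129 = -I*√259/22689 + 127/129 = 127/129 - I*√259/22689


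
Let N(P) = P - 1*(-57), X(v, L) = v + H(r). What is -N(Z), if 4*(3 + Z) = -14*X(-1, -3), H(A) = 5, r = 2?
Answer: -40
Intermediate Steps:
X(v, L) = 5 + v (X(v, L) = v + 5 = 5 + v)
Z = -17 (Z = -3 + (-14*(5 - 1))/4 = -3 + (-14*4)/4 = -3 + (¼)*(-56) = -3 - 14 = -17)
N(P) = 57 + P (N(P) = P + 57 = 57 + P)
-N(Z) = -(57 - 17) = -1*40 = -40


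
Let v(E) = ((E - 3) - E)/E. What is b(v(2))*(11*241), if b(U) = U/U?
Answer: 2651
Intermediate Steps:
v(E) = -3/E (v(E) = ((-3 + E) - E)/E = -3/E)
b(U) = 1
b(v(2))*(11*241) = 1*(11*241) = 1*2651 = 2651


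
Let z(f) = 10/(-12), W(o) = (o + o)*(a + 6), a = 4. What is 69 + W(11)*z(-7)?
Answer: -343/3 ≈ -114.33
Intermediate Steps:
W(o) = 20*o (W(o) = (o + o)*(4 + 6) = (2*o)*10 = 20*o)
z(f) = -⅚ (z(f) = 10*(-1/12) = -⅚)
69 + W(11)*z(-7) = 69 + (20*11)*(-⅚) = 69 + 220*(-⅚) = 69 - 550/3 = -343/3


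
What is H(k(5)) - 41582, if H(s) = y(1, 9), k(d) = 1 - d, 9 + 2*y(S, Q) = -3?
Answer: -41588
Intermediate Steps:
y(S, Q) = -6 (y(S, Q) = -9/2 + (½)*(-3) = -9/2 - 3/2 = -6)
H(s) = -6
H(k(5)) - 41582 = -6 - 41582 = -41588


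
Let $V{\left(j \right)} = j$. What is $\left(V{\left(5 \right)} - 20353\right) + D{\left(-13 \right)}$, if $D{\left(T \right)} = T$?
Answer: $-20361$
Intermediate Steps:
$\left(V{\left(5 \right)} - 20353\right) + D{\left(-13 \right)} = \left(5 - 20353\right) - 13 = -20348 - 13 = -20361$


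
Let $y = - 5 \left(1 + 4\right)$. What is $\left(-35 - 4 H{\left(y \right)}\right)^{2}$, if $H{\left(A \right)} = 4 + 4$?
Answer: $4489$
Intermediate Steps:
$y = -25$ ($y = \left(-5\right) 5 = -25$)
$H{\left(A \right)} = 8$
$\left(-35 - 4 H{\left(y \right)}\right)^{2} = \left(-35 - 32\right)^{2} = \left(-67\right)^{2} = 4489$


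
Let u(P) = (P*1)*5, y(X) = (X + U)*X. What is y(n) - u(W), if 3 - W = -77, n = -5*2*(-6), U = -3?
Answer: 3020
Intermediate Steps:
n = 60 (n = -10*(-6) = 60)
W = 80 (W = 3 - 1*(-77) = 3 + 77 = 80)
y(X) = X*(-3 + X) (y(X) = (X - 3)*X = (-3 + X)*X = X*(-3 + X))
u(P) = 5*P (u(P) = P*5 = 5*P)
y(n) - u(W) = 60*(-3 + 60) - 5*80 = 60*57 - 1*400 = 3420 - 400 = 3020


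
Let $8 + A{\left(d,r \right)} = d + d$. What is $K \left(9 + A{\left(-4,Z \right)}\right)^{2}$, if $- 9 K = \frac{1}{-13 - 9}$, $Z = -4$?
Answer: $\frac{49}{198} \approx 0.24747$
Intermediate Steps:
$A{\left(d,r \right)} = -8 + 2 d$ ($A{\left(d,r \right)} = -8 + \left(d + d\right) = -8 + 2 d$)
$K = \frac{1}{198}$ ($K = - \frac{1}{9 \left(-13 - 9\right)} = - \frac{1}{9 \left(-22\right)} = \left(- \frac{1}{9}\right) \left(- \frac{1}{22}\right) = \frac{1}{198} \approx 0.0050505$)
$K \left(9 + A{\left(-4,Z \right)}\right)^{2} = \frac{\left(9 + \left(-8 + 2 \left(-4\right)\right)\right)^{2}}{198} = \frac{\left(9 - 16\right)^{2}}{198} = \frac{\left(-7\right)^{2}}{198} = \frac{1}{198} \cdot 49 = \frac{49}{198}$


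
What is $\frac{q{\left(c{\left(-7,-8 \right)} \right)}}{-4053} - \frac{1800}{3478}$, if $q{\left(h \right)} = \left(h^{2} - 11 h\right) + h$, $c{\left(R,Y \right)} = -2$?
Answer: $- \frac{1229812}{2349389} \approx -0.52346$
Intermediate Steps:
$q{\left(h \right)} = h^{2} - 10 h$
$\frac{q{\left(c{\left(-7,-8 \right)} \right)}}{-4053} - \frac{1800}{3478} = \frac{\left(-2\right) \left(-10 - 2\right)}{-4053} - \frac{1800}{3478} = \left(-2\right) \left(-12\right) \left(- \frac{1}{4053}\right) - \frac{900}{1739} = 24 \left(- \frac{1}{4053}\right) - \frac{900}{1739} = - \frac{8}{1351} - \frac{900}{1739} = - \frac{1229812}{2349389}$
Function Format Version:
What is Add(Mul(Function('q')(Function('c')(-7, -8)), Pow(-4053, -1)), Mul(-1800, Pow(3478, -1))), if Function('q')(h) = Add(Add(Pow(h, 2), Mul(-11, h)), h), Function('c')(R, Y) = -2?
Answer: Rational(-1229812, 2349389) ≈ -0.52346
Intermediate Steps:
Function('q')(h) = Add(Pow(h, 2), Mul(-10, h))
Add(Mul(Function('q')(Function('c')(-7, -8)), Pow(-4053, -1)), Mul(-1800, Pow(3478, -1))) = Add(Mul(Mul(-2, Add(-10, -2)), Pow(-4053, -1)), Mul(-1800, Pow(3478, -1))) = Add(Mul(Mul(-2, -12), Rational(-1, 4053)), Mul(-1800, Rational(1, 3478))) = Add(Mul(24, Rational(-1, 4053)), Rational(-900, 1739)) = Add(Rational(-8, 1351), Rational(-900, 1739)) = Rational(-1229812, 2349389)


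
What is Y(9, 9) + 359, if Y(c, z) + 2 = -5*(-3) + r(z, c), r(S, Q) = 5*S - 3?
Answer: 414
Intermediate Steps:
r(S, Q) = -3 + 5*S
Y(c, z) = 10 + 5*z (Y(c, z) = -2 + (-5*(-3) + (-3 + 5*z)) = -2 + (15 + (-3 + 5*z)) = -2 + (12 + 5*z) = 10 + 5*z)
Y(9, 9) + 359 = (10 + 5*9) + 359 = (10 + 45) + 359 = 55 + 359 = 414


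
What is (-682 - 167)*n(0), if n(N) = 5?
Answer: -4245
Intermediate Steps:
(-682 - 167)*n(0) = (-682 - 167)*5 = -849*5 = -4245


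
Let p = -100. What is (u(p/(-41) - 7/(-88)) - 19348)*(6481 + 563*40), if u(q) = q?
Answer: -2024226211497/3608 ≈ -5.6104e+8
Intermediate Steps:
(u(p/(-41) - 7/(-88)) - 19348)*(6481 + 563*40) = ((-100/(-41) - 7/(-88)) - 19348)*(6481 + 563*40) = ((-100*(-1/41) - 7*(-1/88)) - 19348)*(6481 + 22520) = ((100/41 + 7/88) - 19348)*29001 = (9087/3608 - 19348)*29001 = -69798497/3608*29001 = -2024226211497/3608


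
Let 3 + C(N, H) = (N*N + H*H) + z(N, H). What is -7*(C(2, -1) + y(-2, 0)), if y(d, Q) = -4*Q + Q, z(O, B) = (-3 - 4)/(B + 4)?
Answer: 7/3 ≈ 2.3333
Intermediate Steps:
z(O, B) = -7/(4 + B)
y(d, Q) = -3*Q
C(N, H) = -3 + H**2 + N**2 - 7/(4 + H) (C(N, H) = -3 + ((N*N + H*H) - 7/(4 + H)) = -3 + ((N**2 + H**2) - 7/(4 + H)) = -3 + ((H**2 + N**2) - 7/(4 + H)) = -3 + (H**2 + N**2 - 7/(4 + H)) = -3 + H**2 + N**2 - 7/(4 + H))
-7*(C(2, -1) + y(-2, 0)) = -7*((-7 + (4 - 1)*(-3 + (-1)**2 + 2**2))/(4 - 1) - 3*0) = -7*((-7 + 3*(-3 + 1 + 4))/3 + 0) = -7*((-7 + 3*2)/3 + 0) = -7*((-7 + 6)/3 + 0) = -7*((1/3)*(-1) + 0) = -7*(-1/3 + 0) = -7*(-1/3) = 7/3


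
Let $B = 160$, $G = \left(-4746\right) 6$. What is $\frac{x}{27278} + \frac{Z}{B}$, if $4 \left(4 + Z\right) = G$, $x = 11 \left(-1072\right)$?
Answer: $- \frac{98093957}{2182240} \approx -44.951$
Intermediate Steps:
$G = -28476$
$x = -11792$
$Z = -7123$ ($Z = -4 + \frac{1}{4} \left(-28476\right) = -4 - 7119 = -7123$)
$\frac{x}{27278} + \frac{Z}{B} = - \frac{11792}{27278} - \frac{7123}{160} = \left(-11792\right) \frac{1}{27278} - \frac{7123}{160} = - \frac{5896}{13639} - \frac{7123}{160} = - \frac{98093957}{2182240}$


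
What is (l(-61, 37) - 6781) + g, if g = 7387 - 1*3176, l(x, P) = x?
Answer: -2631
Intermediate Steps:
g = 4211 (g = 7387 - 3176 = 4211)
(l(-61, 37) - 6781) + g = (-61 - 6781) + 4211 = -6842 + 4211 = -2631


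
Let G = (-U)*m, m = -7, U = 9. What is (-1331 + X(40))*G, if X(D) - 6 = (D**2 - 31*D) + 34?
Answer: -58653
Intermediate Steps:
X(D) = 40 + D**2 - 31*D (X(D) = 6 + ((D**2 - 31*D) + 34) = 6 + (34 + D**2 - 31*D) = 40 + D**2 - 31*D)
G = 63 (G = -1*9*(-7) = -9*(-7) = 63)
(-1331 + X(40))*G = (-1331 + (40 + 40**2 - 31*40))*63 = (-1331 + (40 + 1600 - 1240))*63 = (-1331 + 400)*63 = -931*63 = -58653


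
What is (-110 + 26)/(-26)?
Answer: 42/13 ≈ 3.2308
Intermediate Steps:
(-110 + 26)/(-26) = -84*(-1/26) = 42/13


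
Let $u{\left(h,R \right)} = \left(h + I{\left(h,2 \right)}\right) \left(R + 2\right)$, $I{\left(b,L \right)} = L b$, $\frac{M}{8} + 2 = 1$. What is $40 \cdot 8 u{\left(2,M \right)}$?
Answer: $-11520$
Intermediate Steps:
$M = -8$ ($M = -16 + 8 \cdot 1 = -16 + 8 = -8$)
$u{\left(h,R \right)} = 3 h \left(2 + R\right)$ ($u{\left(h,R \right)} = \left(h + 2 h\right) \left(R + 2\right) = 3 h \left(2 + R\right)$)
$40 \cdot 8 u{\left(2,M \right)} = 40 \cdot 8 \cdot 3 \cdot 2 \left(2 - 8\right) = 320 \cdot 3 \cdot 2 \left(-6\right) = 320 \left(-36\right) = -11520$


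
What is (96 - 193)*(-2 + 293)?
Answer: -28227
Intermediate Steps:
(96 - 193)*(-2 + 293) = -97*291 = -28227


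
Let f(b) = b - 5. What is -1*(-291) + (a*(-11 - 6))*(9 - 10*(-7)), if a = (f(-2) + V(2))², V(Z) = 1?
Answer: -48057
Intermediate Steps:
f(b) = -5 + b
a = 36 (a = ((-5 - 2) + 1)² = (-7 + 1)² = (-6)² = 36)
-1*(-291) + (a*(-11 - 6))*(9 - 10*(-7)) = -1*(-291) + (36*(-11 - 6))*(9 - 10*(-7)) = 291 + (36*(-17))*(9 + 70) = 291 - 612*79 = 291 - 48348 = -48057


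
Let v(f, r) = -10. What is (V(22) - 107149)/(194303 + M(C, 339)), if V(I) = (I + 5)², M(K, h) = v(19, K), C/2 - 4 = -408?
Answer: -6260/11429 ≈ -0.54773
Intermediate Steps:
C = -808 (C = 8 + 2*(-408) = 8 - 816 = -808)
M(K, h) = -10
V(I) = (5 + I)²
(V(22) - 107149)/(194303 + M(C, 339)) = ((5 + 22)² - 107149)/(194303 - 10) = (27² - 107149)/194293 = (729 - 107149)*(1/194293) = -106420*1/194293 = -6260/11429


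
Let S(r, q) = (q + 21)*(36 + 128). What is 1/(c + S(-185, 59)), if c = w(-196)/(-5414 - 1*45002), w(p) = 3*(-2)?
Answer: 25208/330728963 ≈ 7.6220e-5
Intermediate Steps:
w(p) = -6
c = 3/25208 (c = -6/(-5414 - 1*45002) = -6/(-5414 - 45002) = -6/(-50416) = -6*(-1/50416) = 3/25208 ≈ 0.00011901)
S(r, q) = 3444 + 164*q (S(r, q) = (21 + q)*164 = 3444 + 164*q)
1/(c + S(-185, 59)) = 1/(3/25208 + (3444 + 164*59)) = 1/(3/25208 + (3444 + 9676)) = 1/(3/25208 + 13120) = 1/(330728963/25208) = 25208/330728963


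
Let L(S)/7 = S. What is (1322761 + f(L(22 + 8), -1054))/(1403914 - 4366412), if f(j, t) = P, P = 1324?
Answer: -189155/423214 ≈ -0.44695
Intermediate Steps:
L(S) = 7*S
f(j, t) = 1324
(1322761 + f(L(22 + 8), -1054))/(1403914 - 4366412) = (1322761 + 1324)/(1403914 - 4366412) = 1324085/(-2962498) = 1324085*(-1/2962498) = -189155/423214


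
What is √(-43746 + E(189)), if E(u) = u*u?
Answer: 5*I*√321 ≈ 89.582*I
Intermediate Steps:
E(u) = u²
√(-43746 + E(189)) = √(-43746 + 189²) = √(-43746 + 35721) = √(-8025) = 5*I*√321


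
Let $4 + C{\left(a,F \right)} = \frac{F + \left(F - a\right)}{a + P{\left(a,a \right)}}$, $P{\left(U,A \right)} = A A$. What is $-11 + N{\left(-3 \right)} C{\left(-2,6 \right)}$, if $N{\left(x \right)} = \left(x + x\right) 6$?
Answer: $-119$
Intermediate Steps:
$P{\left(U,A \right)} = A^{2}$
$N{\left(x \right)} = 12 x$ ($N{\left(x \right)} = 2 x 6 = 12 x$)
$C{\left(a,F \right)} = -4 + \frac{- a + 2 F}{a + a^{2}}$ ($C{\left(a,F \right)} = -4 + \frac{F + \left(F - a\right)}{a + a^{2}} = -4 + \frac{- a + 2 F}{a + a^{2}}$)
$-11 + N{\left(-3 \right)} C{\left(-2,6 \right)} = -11 + 12 \left(-3\right) \frac{\left(-5\right) \left(-2\right) - 4 \left(-2\right)^{2} + 2 \cdot 6}{\left(-2\right) \left(1 - 2\right)} = -11 - 36 \left(- \frac{10 - 16 + 12}{2 \left(-1\right)}\right) = -11 - 36 \left(\left(- \frac{1}{2}\right) \left(-1\right) \left(10 - 16 + 12\right)\right) = -11 - 36 \left(\left(- \frac{1}{2}\right) \left(-1\right) 6\right) = -11 - 108 = -119$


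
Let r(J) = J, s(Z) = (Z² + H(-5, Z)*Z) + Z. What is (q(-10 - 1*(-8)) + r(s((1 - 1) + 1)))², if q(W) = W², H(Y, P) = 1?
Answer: 49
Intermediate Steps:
s(Z) = Z² + 2*Z (s(Z) = (Z² + 1*Z) + Z = (Z² + Z) + Z = (Z + Z²) + Z = Z² + 2*Z)
(q(-10 - 1*(-8)) + r(s((1 - 1) + 1)))² = ((-10 - 1*(-8))² + ((1 - 1) + 1)*(2 + ((1 - 1) + 1)))² = ((-10 + 8)² + (0 + 1)*(2 + (0 + 1)))² = ((-2)² + 1*(2 + 1))² = (4 + 1*3)² = (4 + 3)² = 7² = 49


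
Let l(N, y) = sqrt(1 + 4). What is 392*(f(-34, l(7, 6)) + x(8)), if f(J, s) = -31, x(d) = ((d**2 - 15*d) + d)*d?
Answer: -162680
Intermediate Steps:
x(d) = d*(d**2 - 14*d) (x(d) = (d**2 - 14*d)*d = d*(d**2 - 14*d))
l(N, y) = sqrt(5)
392*(f(-34, l(7, 6)) + x(8)) = 392*(-31 + 8**2*(-14 + 8)) = 392*(-31 + 64*(-6)) = 392*(-31 - 384) = 392*(-415) = -162680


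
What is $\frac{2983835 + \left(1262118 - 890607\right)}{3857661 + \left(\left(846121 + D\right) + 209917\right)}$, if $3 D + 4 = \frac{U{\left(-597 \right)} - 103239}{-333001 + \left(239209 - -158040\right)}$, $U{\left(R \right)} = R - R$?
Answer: $\frac{215574269808}{315695213275} \approx 0.68286$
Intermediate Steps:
$U{\left(R \right)} = 0$
$D = - \frac{120077}{64248}$ ($D = - \frac{4}{3} + \frac{\left(0 - 103239\right) \frac{1}{-333001 + \left(239209 - -158040\right)}}{3} = - \frac{4}{3} + \frac{\left(-103239\right) \frac{1}{-333001 + \left(239209 + 158040\right)}}{3} = - \frac{4}{3} + \frac{\left(-103239\right) \frac{1}{-333001 + 397249}}{3} = - \frac{4}{3} + \frac{\left(-103239\right) \frac{1}{64248}}{3} = - \frac{4}{3} + \frac{1}{3} \left(- \frac{34413}{21416}\right) = - \frac{4}{3} - \frac{11471}{21416} = - \frac{120077}{64248} \approx -1.869$)
$\frac{2983835 + \left(1262118 - 890607\right)}{3857661 + \left(\left(846121 + D\right) + 209917\right)} = \frac{2983835 + \left(1262118 - 890607\right)}{3857661 + \left(\left(846121 - \frac{120077}{64248}\right) + 209917\right)} = \frac{2983835 + \left(1262118 - 890607\right)}{3857661 + \left(\frac{54361461931}{64248} + 209917\right)} = \frac{2983835 + 371511}{3857661 + \frac{67848209347}{64248}} = \frac{3355346}{\frac{315695213275}{64248}} = 3355346 \cdot \frac{64248}{315695213275} = \frac{215574269808}{315695213275}$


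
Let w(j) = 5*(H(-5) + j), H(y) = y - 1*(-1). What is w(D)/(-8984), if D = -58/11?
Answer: 255/49412 ≈ 0.0051607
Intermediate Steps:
H(y) = 1 + y (H(y) = y + 1 = 1 + y)
D = -58/11 (D = -58*1/11 = -58/11 ≈ -5.2727)
w(j) = -20 + 5*j (w(j) = 5*((1 - 5) + j) = 5*(-4 + j) = -20 + 5*j)
w(D)/(-8984) = (-20 + 5*(-58/11))/(-8984) = (-20 - 290/11)*(-1/8984) = -510/11*(-1/8984) = 255/49412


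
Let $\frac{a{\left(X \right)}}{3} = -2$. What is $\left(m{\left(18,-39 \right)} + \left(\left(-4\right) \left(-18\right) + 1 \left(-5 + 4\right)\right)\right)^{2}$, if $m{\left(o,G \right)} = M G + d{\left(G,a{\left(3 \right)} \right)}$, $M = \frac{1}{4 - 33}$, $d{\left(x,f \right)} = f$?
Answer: $\frac{3701776}{841} \approx 4401.6$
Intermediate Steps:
$a{\left(X \right)} = -6$ ($a{\left(X \right)} = 3 \left(-2\right) = -6$)
$M = - \frac{1}{29}$ ($M = \frac{1}{-29} = - \frac{1}{29} \approx -0.034483$)
$m{\left(o,G \right)} = -6 - \frac{G}{29}$ ($m{\left(o,G \right)} = - \frac{G}{29} - 6 = -6 - \frac{G}{29}$)
$\left(m{\left(18,-39 \right)} + \left(\left(-4\right) \left(-18\right) + 1 \left(-5 + 4\right)\right)\right)^{2} = \left(\left(-6 - - \frac{39}{29}\right) + \left(\left(-4\right) \left(-18\right) + 1 \left(-5 + 4\right)\right)\right)^{2} = \left(\left(-6 + \frac{39}{29}\right) + \left(72 + 1 \left(-1\right)\right)\right)^{2} = \left(- \frac{135}{29} + \left(72 - 1\right)\right)^{2} = \left(- \frac{135}{29} + 71\right)^{2} = \left(\frac{1924}{29}\right)^{2} = \frac{3701776}{841}$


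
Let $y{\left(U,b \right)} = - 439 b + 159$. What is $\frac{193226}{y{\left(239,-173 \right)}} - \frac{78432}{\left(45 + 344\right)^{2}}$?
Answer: $\frac{11635002877}{5758218013} \approx 2.0206$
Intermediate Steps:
$y{\left(U,b \right)} = 159 - 439 b$
$\frac{193226}{y{\left(239,-173 \right)}} - \frac{78432}{\left(45 + 344\right)^{2}} = \frac{193226}{159 - -75947} - \frac{78432}{\left(45 + 344\right)^{2}} = \frac{193226}{159 + 75947} - \frac{78432}{389^{2}} = \frac{193226}{76106} - \frac{78432}{151321} = 193226 \cdot \frac{1}{76106} - \frac{78432}{151321} = \frac{96613}{38053} - \frac{78432}{151321} = \frac{11635002877}{5758218013}$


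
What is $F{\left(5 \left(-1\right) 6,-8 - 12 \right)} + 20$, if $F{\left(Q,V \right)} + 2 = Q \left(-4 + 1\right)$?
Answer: $108$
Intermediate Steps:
$F{\left(Q,V \right)} = -2 - 3 Q$ ($F{\left(Q,V \right)} = -2 + Q \left(-4 + 1\right) = -2 + Q \left(-3\right) = -2 - 3 Q$)
$F{\left(5 \left(-1\right) 6,-8 - 12 \right)} + 20 = \left(-2 - 3 \cdot 5 \left(-1\right) 6\right) + 20 = \left(-2 - 3 \left(\left(-5\right) 6\right)\right) + 20 = \left(-2 - -90\right) + 20 = \left(-2 + 90\right) + 20 = 88 + 20 = 108$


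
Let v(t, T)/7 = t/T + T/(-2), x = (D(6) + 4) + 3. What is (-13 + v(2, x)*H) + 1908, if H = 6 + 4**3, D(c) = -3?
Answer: 1160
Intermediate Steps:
H = 70 (H = 6 + 64 = 70)
x = 4 (x = (-3 + 4) + 3 = 1 + 3 = 4)
v(t, T) = -7*T/2 + 7*t/T (v(t, T) = 7*(t/T + T/(-2)) = 7*(t/T + T*(-1/2)) = 7*(t/T - T/2) = 7*(-T/2 + t/T) = -7*T/2 + 7*t/T)
(-13 + v(2, x)*H) + 1908 = (-13 + (-7/2*4 + 7*2/4)*70) + 1908 = (-13 + (-14 + 7*2*(1/4))*70) + 1908 = (-13 + (-14 + 7/2)*70) + 1908 = (-13 - 21/2*70) + 1908 = (-13 - 735) + 1908 = -748 + 1908 = 1160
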